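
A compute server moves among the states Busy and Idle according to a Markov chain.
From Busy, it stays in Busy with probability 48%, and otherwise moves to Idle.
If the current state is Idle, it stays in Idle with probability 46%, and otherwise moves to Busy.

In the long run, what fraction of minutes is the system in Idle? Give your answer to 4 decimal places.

0.4906

Let the stationary distribution be π with π = πP and π_1 + π_2 = 1.
π_1 = 0.48·π_1 + 0.54·π_2
Solving with the normalization constraint gives π = (0.5094, 0.4906).
So the stationary probability of Idle is 0.4906.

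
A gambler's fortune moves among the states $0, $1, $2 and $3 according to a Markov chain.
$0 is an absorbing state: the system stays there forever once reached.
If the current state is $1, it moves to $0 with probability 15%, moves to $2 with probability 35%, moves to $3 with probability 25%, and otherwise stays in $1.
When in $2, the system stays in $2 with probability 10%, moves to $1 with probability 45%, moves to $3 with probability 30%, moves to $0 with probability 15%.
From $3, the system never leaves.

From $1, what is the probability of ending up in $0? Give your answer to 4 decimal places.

0.3623

Let h(s) be the probability of absorption at $0 starting from transient state s. Then h($0) = 1 and h($3) = 0. By first-step analysis:
h($1) = 0.15·1 + 0.25·h($1) + 0.35·h($2) + 0.25·0
h($2) = 0.15·1 + 0.45·h($1) + 0.1·h($2) + 0.3·0
Solving: h($1) = 0.3623, h($2) = 0.3478.
Starting from $1, the probability is 0.3623.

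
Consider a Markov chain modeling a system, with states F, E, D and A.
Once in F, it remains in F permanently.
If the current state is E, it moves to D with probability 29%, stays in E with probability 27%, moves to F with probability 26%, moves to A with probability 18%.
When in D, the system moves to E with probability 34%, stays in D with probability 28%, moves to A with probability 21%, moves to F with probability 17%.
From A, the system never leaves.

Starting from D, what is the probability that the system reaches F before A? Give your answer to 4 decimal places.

0.4977

Let h(s) be the probability of absorption at F starting from transient state s. Then h(F) = 1 and h(A) = 0. By first-step analysis:
h(E) = 0.26·1 + 0.27·h(E) + 0.29·h(D) + 0.18·0
h(D) = 0.17·1 + 0.34·h(E) + 0.28·h(D) + 0.21·0
Solving: h(E) = 0.5539, h(D) = 0.4977.
Starting from D, the probability is 0.4977.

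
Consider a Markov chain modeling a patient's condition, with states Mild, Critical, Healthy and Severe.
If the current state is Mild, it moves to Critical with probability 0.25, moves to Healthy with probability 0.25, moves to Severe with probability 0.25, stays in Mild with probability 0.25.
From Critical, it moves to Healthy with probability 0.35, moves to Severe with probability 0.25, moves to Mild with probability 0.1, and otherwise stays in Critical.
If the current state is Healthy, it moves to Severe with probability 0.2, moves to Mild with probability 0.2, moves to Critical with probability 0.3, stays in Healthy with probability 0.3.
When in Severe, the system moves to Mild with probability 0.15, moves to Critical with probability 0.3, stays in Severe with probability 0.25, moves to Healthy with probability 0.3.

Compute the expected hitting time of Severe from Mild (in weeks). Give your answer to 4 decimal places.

4.2485

Let t(s) be the expected number of weeks to first reach Severe from state s, with t(Severe) = 0. Conditioning on the first week:
t(Mild) = 1 + 0.25·t(Mild) + 0.25·t(Critical) + 0.25·t(Healthy)
t(Critical) = 1 + 0.1·t(Mild) + 0.3·t(Critical) + 0.35·t(Healthy)
t(Healthy) = 1 + 0.2·t(Mild) + 0.3·t(Critical) + 0.3·t(Healthy)
Solving: t(Mild) = 4.2485, t(Critical) = 4.2722, t(Healthy) = 4.4734.
Expected weeks from Mild to Severe: 4.2485.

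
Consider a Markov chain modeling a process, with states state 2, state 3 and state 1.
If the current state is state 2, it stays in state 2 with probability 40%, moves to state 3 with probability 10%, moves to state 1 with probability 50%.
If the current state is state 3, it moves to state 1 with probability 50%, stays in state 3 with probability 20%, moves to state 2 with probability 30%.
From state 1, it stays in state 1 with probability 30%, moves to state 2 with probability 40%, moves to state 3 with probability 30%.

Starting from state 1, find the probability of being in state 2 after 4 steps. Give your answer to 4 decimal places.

Propagate the distribution vector 4 steps from state 1.
After 0 steps: (0.0000, 0.0000, 1.0000)
After 1 step: (0.4000, 0.3000, 0.3000)
After 2 steps: (0.3700, 0.1900, 0.4400)
After 3 steps: (0.3810, 0.2070, 0.4120)
After 4 steps: (0.3793, 0.2031, 0.4176)
P(in state 2 after 4 steps) = 0.3793

0.3793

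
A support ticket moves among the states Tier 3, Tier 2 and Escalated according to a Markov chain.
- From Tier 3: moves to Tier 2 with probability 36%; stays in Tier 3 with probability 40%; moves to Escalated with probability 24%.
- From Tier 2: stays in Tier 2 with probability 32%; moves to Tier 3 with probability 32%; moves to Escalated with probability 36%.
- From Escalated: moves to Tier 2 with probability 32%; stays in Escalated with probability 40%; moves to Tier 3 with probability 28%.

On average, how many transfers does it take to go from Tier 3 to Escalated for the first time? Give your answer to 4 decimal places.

3.5519

Let t(s) be the expected number of transfers to first reach Escalated from state s, with t(Escalated) = 0. Conditioning on the first transfer:
t(Tier 3) = 1 + 0.4·t(Tier 3) + 0.36·t(Tier 2)
t(Tier 2) = 1 + 0.32·t(Tier 3) + 0.32·t(Tier 2)
Solving: t(Tier 3) = 3.5519, t(Tier 2) = 3.1421.
Expected transfers from Tier 3 to Escalated: 3.5519.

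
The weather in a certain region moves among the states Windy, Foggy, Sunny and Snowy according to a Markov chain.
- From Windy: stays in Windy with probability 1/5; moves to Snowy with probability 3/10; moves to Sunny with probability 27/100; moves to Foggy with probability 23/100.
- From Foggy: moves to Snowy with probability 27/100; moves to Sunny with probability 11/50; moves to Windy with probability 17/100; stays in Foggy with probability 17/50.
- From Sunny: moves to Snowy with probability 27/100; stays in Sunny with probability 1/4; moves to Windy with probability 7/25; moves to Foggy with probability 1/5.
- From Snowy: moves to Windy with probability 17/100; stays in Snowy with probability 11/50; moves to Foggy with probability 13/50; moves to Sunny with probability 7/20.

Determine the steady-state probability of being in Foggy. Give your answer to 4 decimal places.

0.2581

Let the stationary distribution be π with π = πP and π_1 + π_2 + π_3 + π_4 = 1.
π_1 = 0.2·π_1 + 0.17·π_2 + 0.28·π_3 + 0.17·π_4
π_2 = 0.23·π_1 + 0.34·π_2 + 0.2·π_3 + 0.26·π_4
π_3 = 0.27·π_1 + 0.22·π_2 + 0.25·π_3 + 0.35·π_4
Solving with the normalization constraint gives π = (0.2062, 0.2581, 0.2727, 0.2630).
So the stationary probability of Foggy is 0.2581.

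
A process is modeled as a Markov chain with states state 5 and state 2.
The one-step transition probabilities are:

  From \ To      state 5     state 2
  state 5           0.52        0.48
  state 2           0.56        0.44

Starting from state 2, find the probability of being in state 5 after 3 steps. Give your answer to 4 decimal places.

Propagate the distribution vector 3 steps from state 2.
After 0 steps: (0.0000, 1.0000)
After 1 step: (0.5600, 0.4400)
After 2 steps: (0.5376, 0.4624)
After 3 steps: (0.5385, 0.4615)
P(in state 5 after 3 steps) = 0.5385

0.5385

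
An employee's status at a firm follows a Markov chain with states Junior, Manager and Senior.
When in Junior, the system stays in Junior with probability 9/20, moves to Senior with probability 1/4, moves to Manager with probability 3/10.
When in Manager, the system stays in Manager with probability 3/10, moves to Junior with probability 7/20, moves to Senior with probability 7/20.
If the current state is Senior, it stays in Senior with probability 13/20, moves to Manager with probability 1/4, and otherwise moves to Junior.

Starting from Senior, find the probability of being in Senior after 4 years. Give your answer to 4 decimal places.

0.4736

Propagate the distribution vector 4 years from Senior.
After 0 years: (0.0000, 0.0000, 1.0000)
After 1 year: (0.1000, 0.2500, 0.6500)
After 2 years: (0.1975, 0.2675, 0.5350)
After 3 years: (0.2360, 0.2733, 0.4908)
After 4 years: (0.2509, 0.2755, 0.4736)
P(in Senior after 4 years) = 0.4736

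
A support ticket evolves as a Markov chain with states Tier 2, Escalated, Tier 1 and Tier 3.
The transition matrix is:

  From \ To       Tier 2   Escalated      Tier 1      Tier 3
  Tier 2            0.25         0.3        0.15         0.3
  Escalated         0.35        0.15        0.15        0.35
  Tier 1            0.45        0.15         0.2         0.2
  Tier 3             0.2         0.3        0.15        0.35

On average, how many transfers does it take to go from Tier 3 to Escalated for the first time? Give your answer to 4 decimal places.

Let t(s) be the expected number of transfers to first reach Escalated from state s, with t(Escalated) = 0. Conditioning on the first transfer:
t(Tier 2) = 1 + 0.25·t(Tier 2) + 0.15·t(Tier 1) + 0.3·t(Tier 3)
t(Tier 1) = 1 + 0.45·t(Tier 2) + 0.2·t(Tier 1) + 0.2·t(Tier 3)
t(Tier 3) = 1 + 0.2·t(Tier 2) + 0.15·t(Tier 1) + 0.35·t(Tier 3)
Solving: t(Tier 2) = 3.6190, t(Tier 1) = 4.1905, t(Tier 3) = 3.6190.
Expected transfers from Tier 3 to Escalated: 3.6190.

3.6190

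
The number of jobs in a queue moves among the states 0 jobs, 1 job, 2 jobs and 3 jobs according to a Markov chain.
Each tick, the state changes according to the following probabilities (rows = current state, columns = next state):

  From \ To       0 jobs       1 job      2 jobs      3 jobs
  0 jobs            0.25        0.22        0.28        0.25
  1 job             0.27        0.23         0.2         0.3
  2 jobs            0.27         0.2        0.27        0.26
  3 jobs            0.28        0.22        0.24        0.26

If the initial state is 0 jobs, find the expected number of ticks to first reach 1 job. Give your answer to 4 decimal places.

Let t(s) be the expected number of ticks to first reach 1 job from state s, with t(1 job) = 0. Conditioning on the first tick:
t(0 jobs) = 1 + 0.25·t(0 jobs) + 0.28·t(2 jobs) + 0.25·t(3 jobs)
t(2 jobs) = 1 + 0.27·t(0 jobs) + 0.27·t(2 jobs) + 0.26·t(3 jobs)
t(3 jobs) = 1 + 0.28·t(0 jobs) + 0.24·t(2 jobs) + 0.26·t(3 jobs)
Solving: t(0 jobs) = 4.6586, t(2 jobs) = 4.7508, t(3 jobs) = 4.6549.
Expected ticks from 0 jobs to 1 job: 4.6586.

4.6586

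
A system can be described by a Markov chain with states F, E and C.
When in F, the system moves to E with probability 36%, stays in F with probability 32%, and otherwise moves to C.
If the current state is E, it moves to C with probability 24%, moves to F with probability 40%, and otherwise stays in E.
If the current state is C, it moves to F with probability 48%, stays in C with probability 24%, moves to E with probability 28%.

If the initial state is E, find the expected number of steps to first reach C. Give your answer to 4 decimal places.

3.7088

Let t(s) be the expected number of steps to first reach C from state s, with t(C) = 0. Conditioning on the first step:
t(F) = 1 + 0.32·t(F) + 0.36·t(E)
t(E) = 1 + 0.4·t(F) + 0.36·t(E)
Solving: t(F) = 3.4341, t(E) = 3.7088.
Expected steps from E to C: 3.7088.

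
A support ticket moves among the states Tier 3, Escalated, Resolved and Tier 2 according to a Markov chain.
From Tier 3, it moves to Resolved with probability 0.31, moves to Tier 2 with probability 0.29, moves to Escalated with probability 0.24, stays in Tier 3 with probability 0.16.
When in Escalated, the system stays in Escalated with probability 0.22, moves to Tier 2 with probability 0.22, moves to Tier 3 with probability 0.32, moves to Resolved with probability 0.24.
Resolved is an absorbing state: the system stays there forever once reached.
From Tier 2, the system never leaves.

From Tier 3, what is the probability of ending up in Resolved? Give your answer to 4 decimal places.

Let h(s) be the probability of absorption at Resolved starting from transient state s. Then h(Resolved) = 1 and h(Tier 2) = 0. By first-step analysis:
h(Tier 3) = 0.16·h(Tier 3) + 0.24·h(Escalated) + 0.31·1 + 0.29·0
h(Escalated) = 0.32·h(Tier 3) + 0.22·h(Escalated) + 0.24·1 + 0.22·0
Solving: h(Tier 3) = 0.5176, h(Escalated) = 0.5201.
Starting from Tier 3, the probability is 0.5176.

0.5176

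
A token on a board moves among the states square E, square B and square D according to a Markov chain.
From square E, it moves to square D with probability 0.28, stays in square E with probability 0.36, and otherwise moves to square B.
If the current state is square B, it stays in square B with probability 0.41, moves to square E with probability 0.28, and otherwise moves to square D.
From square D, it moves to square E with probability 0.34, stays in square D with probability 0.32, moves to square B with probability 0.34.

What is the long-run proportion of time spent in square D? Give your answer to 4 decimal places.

Let the stationary distribution be π with π = πP and π_1 + π_2 + π_3 = 1.
π_1 = 0.36·π_1 + 0.28·π_2 + 0.34·π_3
π_2 = 0.36·π_1 + 0.41·π_2 + 0.34·π_3
Solving with the normalization constraint gives π = (0.3241, 0.3726, 0.3033).
So the stationary probability of square D is 0.3033.

0.3033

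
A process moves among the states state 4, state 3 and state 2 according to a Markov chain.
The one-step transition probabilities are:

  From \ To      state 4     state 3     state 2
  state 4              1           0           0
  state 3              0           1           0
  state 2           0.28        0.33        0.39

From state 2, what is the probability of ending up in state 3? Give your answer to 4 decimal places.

Let h(s) be the probability of absorption at state 3 starting from transient state s. Then h(state 3) = 1 and h(state 4) = 0. By first-step analysis:
h(state 2) = 0.28·0 + 0.33·1 + 0.39·h(state 2)
Solving: h(state 2) = 0.5410.
Starting from state 2, the probability is 0.5410.

0.5410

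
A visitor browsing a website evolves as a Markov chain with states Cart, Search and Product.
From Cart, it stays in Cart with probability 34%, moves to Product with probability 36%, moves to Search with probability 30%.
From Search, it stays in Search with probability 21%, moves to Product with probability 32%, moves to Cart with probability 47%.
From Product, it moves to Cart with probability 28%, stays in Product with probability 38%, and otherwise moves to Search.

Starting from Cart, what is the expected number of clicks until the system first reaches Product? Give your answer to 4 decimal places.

2.8654

Let t(s) be the expected number of clicks to first reach Product from state s, with t(Product) = 0. Conditioning on the first click:
t(Cart) = 1 + 0.34·t(Cart) + 0.3·t(Search)
t(Search) = 1 + 0.47·t(Cart) + 0.21·t(Search)
Solving: t(Cart) = 2.8654, t(Search) = 2.9706.
Expected clicks from Cart to Product: 2.8654.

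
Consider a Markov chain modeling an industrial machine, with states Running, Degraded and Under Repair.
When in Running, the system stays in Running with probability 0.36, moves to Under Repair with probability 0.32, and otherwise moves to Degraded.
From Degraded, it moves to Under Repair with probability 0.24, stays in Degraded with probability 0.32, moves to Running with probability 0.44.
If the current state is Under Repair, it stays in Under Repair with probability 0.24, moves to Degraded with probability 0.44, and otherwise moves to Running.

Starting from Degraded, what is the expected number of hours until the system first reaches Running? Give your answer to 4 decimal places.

2.4319

Let t(s) be the expected number of hours to first reach Running from state s, with t(Running) = 0. Conditioning on the first hour:
t(Degraded) = 1 + 0.32·t(Degraded) + 0.24·t(Under Repair)
t(Under Repair) = 1 + 0.44·t(Degraded) + 0.24·t(Under Repair)
Solving: t(Degraded) = 2.4319, t(Under Repair) = 2.7237.
Expected hours from Degraded to Running: 2.4319.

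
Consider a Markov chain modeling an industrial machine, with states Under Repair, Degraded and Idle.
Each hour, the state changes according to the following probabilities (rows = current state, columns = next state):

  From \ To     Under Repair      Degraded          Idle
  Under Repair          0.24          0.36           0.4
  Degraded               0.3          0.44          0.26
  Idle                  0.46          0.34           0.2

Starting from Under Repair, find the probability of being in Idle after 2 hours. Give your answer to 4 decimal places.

Sum over the intermediate state after 1 hour:
P = P(Under Repair→Under Repair)·P(Under Repair→Idle) + P(Under Repair→Degraded)·P(Degraded→Idle) + P(Under Repair→Idle)·P(Idle→Idle)
  = 0.24×0.4 + 0.36×0.26 + 0.4×0.2
  = 0.0960 + 0.0936 + 0.0800 = 0.2696

0.2696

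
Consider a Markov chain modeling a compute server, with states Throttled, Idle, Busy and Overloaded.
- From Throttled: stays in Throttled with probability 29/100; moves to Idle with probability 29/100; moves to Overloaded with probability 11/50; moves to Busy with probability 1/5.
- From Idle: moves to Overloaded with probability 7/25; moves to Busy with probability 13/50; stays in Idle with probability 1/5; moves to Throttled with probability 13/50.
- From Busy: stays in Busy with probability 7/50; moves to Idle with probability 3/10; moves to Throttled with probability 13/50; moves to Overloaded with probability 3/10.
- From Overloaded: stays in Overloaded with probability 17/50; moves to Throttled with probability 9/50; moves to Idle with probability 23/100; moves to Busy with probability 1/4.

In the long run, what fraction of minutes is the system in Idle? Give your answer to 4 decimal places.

Let the stationary distribution be π with π = πP and π_1 + π_2 + π_3 + π_4 = 1.
π_1 = 0.29·π_1 + 0.26·π_2 + 0.26·π_3 + 0.18·π_4
π_2 = 0.29·π_1 + 0.2·π_2 + 0.3·π_3 + 0.23·π_4
π_3 = 0.2·π_1 + 0.26·π_2 + 0.14·π_3 + 0.25·π_4
Solving with the normalization constraint gives π = (0.2444, 0.2522, 0.2165, 0.2869).
So the stationary probability of Idle is 0.2522.

0.2522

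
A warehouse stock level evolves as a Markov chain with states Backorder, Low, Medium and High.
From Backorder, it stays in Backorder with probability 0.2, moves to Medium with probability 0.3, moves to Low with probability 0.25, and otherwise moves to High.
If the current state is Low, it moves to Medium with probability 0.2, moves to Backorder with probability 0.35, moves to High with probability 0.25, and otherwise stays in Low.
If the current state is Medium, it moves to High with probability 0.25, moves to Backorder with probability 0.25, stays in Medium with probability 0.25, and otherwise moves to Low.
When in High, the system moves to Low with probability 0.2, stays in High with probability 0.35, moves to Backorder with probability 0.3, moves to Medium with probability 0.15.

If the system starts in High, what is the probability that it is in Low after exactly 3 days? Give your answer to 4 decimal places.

0.2246

Propagate the distribution vector 3 days from High.
After 0 days: (0.0000, 0.0000, 0.0000, 1.0000)
After 1 day: (0.3000, 0.2000, 0.1500, 0.3500)
After 2 days: (0.2725, 0.2225, 0.2200, 0.2850)
After 3 days: (0.2729, 0.2246, 0.2240, 0.2785)
P(in Low after 3 days) = 0.2246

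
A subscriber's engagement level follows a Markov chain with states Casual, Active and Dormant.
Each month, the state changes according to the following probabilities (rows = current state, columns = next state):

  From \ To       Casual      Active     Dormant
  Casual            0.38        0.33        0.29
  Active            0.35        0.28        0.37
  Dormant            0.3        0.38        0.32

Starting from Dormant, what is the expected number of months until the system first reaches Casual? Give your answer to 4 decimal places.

Let t(s) be the expected number of months to first reach Casual from state s, with t(Casual) = 0. Conditioning on the first month:
t(Active) = 1 + 0.28·t(Active) + 0.37·t(Dormant)
t(Dormant) = 1 + 0.38·t(Active) + 0.32·t(Dormant)
Solving: t(Active) = 3.0086, t(Dormant) = 3.1519.
Expected months from Dormant to Casual: 3.1519.

3.1519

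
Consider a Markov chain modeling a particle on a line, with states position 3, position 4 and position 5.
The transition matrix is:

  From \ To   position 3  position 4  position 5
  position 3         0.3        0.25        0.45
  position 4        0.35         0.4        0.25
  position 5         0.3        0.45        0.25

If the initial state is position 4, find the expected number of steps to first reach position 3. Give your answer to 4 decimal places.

2.9630

Let t(s) be the expected number of steps to first reach position 3 from state s, with t(position 3) = 0. Conditioning on the first step:
t(position 4) = 1 + 0.4·t(position 4) + 0.25·t(position 5)
t(position 5) = 1 + 0.45·t(position 4) + 0.25·t(position 5)
Solving: t(position 4) = 2.9630, t(position 5) = 3.1111.
Expected steps from position 4 to position 3: 2.9630.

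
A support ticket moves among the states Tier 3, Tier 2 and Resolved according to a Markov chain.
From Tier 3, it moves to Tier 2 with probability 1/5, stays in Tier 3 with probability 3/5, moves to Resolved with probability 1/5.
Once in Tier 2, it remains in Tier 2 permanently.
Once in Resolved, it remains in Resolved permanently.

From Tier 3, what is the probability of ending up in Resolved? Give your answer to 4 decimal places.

0.5000

Let h(s) be the probability of absorption at Resolved starting from transient state s. Then h(Resolved) = 1 and h(Tier 2) = 0. By first-step analysis:
h(Tier 3) = 0.6·h(Tier 3) + 0.2·0 + 0.2·1
Solving: h(Tier 3) = 0.5000.
Starting from Tier 3, the probability is 0.5000.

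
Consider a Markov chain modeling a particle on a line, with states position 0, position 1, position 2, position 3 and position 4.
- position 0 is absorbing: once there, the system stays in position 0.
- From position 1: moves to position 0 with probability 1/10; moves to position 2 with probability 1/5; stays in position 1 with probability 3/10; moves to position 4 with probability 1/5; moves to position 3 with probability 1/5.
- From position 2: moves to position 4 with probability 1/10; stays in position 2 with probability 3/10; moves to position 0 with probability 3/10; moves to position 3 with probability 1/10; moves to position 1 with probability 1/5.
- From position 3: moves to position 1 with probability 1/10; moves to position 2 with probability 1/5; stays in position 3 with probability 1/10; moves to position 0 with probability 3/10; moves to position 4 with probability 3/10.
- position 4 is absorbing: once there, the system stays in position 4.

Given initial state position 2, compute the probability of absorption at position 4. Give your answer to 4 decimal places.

0.3597

Let h(s) be the probability of absorption at position 4 starting from transient state s. Then h(position 4) = 1 and h(position 0) = 0. By first-step analysis:
h(position 1) = 0.1·0 + 0.3·h(position 1) + 0.2·h(position 2) + 0.2·h(position 3) + 0.2·1
h(position 2) = 0.3·0 + 0.2·h(position 1) + 0.3·h(position 2) + 0.1·h(position 3) + 0.1·1
h(position 3) = 0.3·0 + 0.1·h(position 1) + 0.2·h(position 2) + 0.1·h(position 3) + 0.3·1
Solving: h(position 1) = 0.5232, h(position 2) = 0.3597, h(position 3) = 0.4714.
Starting from position 2, the probability is 0.3597.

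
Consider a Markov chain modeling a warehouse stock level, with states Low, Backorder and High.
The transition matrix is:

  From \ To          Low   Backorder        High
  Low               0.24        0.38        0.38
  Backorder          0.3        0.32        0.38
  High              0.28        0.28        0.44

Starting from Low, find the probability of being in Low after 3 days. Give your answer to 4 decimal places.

0.2753

Propagate the distribution vector 3 days from Low.
After 0 days: (1.0000, 0.0000, 0.0000)
After 1 day: (0.2400, 0.3800, 0.3800)
After 2 days: (0.2780, 0.3192, 0.4028)
After 3 days: (0.2753, 0.3206, 0.4042)
P(in Low after 3 days) = 0.2753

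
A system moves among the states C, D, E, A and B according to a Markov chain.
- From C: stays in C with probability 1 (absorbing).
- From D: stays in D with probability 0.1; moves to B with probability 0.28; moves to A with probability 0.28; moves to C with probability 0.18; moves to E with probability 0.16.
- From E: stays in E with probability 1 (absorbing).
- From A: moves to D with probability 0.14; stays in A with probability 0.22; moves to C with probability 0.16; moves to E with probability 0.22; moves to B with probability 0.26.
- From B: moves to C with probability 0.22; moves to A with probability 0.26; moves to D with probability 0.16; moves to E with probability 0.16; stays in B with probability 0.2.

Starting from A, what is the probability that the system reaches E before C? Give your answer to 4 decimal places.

Let h(s) be the probability of absorption at E starting from transient state s. Then h(E) = 1 and h(C) = 0. By first-step analysis:
h(D) = 0.18·0 + 0.1·h(D) + 0.16·1 + 0.28·h(A) + 0.28·h(B)
h(A) = 0.16·0 + 0.14·h(D) + 0.22·1 + 0.22·h(A) + 0.26·h(B)
h(B) = 0.22·0 + 0.16·h(D) + 0.16·1 + 0.26·h(A) + 0.2·h(B)
Solving: h(D) = 0.4869, h(A) = 0.5255, h(B) = 0.4682.
Starting from A, the probability is 0.5255.

0.5255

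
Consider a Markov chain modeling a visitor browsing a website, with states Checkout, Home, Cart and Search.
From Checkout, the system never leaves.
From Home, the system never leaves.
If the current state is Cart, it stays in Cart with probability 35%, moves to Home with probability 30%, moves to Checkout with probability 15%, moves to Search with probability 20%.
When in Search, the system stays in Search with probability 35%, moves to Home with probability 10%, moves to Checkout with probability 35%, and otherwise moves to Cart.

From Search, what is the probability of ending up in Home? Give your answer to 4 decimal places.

0.3268

Let h(s) be the probability of absorption at Home starting from transient state s. Then h(Home) = 1 and h(Checkout) = 0. By first-step analysis:
h(Cart) = 0.15·0 + 0.3·1 + 0.35·h(Cart) + 0.2·h(Search)
h(Search) = 0.35·0 + 0.1·1 + 0.2·h(Cart) + 0.35·h(Search)
Solving: h(Cart) = 0.5621, h(Search) = 0.3268.
Starting from Search, the probability is 0.3268.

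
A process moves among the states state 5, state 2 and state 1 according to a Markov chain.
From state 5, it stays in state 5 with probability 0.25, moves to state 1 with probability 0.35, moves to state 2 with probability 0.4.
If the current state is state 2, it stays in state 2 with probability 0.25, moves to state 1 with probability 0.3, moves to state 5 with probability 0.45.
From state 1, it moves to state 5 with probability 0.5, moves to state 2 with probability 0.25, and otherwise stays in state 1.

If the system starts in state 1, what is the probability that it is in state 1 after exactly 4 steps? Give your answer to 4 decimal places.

Propagate the distribution vector 4 steps from state 1.
After 0 steps: (0.0000, 0.0000, 1.0000)
After 1 step: (0.5000, 0.2500, 0.2500)
After 2 steps: (0.3625, 0.3250, 0.3125)
After 3 steps: (0.3931, 0.3044, 0.3025)
After 4 steps: (0.3865, 0.3090, 0.3045)
P(in state 1 after 4 steps) = 0.3045

0.3045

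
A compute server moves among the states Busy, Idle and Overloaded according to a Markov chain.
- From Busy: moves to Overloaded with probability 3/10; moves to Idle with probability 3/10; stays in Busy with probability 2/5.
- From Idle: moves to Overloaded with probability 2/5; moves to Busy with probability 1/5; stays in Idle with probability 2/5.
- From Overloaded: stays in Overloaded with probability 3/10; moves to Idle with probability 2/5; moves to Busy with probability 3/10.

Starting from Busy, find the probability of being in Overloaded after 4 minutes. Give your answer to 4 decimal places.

0.3369

Propagate the distribution vector 4 minutes from Busy.
After 0 minutes: (1.0000, 0.0000, 0.0000)
After 1 minute: (0.4000, 0.3000, 0.3000)
After 2 minutes: (0.3100, 0.3600, 0.3300)
After 3 minutes: (0.2950, 0.3690, 0.3360)
After 4 minutes: (0.2926, 0.3705, 0.3369)
P(in Overloaded after 4 minutes) = 0.3369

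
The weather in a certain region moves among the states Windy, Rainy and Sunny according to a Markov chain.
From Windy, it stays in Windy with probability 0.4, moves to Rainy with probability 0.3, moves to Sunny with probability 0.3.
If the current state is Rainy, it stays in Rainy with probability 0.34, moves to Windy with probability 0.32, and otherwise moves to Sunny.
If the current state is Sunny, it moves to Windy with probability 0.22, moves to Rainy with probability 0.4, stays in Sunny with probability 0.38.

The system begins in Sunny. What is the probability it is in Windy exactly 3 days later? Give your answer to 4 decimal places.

0.3093

Propagate the distribution vector 3 days from Sunny.
After 0 days: (0.0000, 0.0000, 1.0000)
After 1 day: (0.2200, 0.4000, 0.3800)
After 2 days: (0.2996, 0.3540, 0.3464)
After 3 days: (0.3093, 0.3488, 0.3419)
P(in Windy after 3 days) = 0.3093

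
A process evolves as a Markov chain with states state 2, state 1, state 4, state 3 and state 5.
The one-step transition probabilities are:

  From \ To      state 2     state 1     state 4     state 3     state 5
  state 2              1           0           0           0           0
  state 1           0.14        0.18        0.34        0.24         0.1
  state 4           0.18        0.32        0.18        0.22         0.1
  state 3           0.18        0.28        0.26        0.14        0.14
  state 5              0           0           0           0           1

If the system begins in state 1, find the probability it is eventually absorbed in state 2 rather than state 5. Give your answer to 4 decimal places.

Let h(s) be the probability of absorption at state 2 starting from transient state s. Then h(state 2) = 1 and h(state 5) = 0. By first-step analysis:
h(state 1) = 0.14·1 + 0.18·h(state 1) + 0.34·h(state 4) + 0.24·h(state 3) + 0.1·0
h(state 4) = 0.18·1 + 0.32·h(state 1) + 0.18·h(state 4) + 0.22·h(state 3) + 0.1·0
h(state 3) = 0.18·1 + 0.28·h(state 1) + 0.26·h(state 4) + 0.14·h(state 3) + 0.14·0
Solving: h(state 1) = 0.5953, h(state 4) = 0.6094, h(state 3) = 0.5874.
Starting from state 1, the probability is 0.5953.

0.5953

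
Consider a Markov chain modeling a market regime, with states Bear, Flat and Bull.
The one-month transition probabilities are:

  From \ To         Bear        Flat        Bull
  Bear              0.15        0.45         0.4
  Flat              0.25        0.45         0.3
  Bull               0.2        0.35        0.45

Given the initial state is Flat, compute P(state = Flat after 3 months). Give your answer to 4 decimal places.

Propagate the distribution vector 3 months from Flat.
After 0 months: (0.0000, 1.0000, 0.0000)
After 1 month: (0.2500, 0.4500, 0.3000)
After 2 months: (0.2100, 0.4200, 0.3700)
After 3 months: (0.2105, 0.4130, 0.3765)
P(in Flat after 3 months) = 0.4130

0.4130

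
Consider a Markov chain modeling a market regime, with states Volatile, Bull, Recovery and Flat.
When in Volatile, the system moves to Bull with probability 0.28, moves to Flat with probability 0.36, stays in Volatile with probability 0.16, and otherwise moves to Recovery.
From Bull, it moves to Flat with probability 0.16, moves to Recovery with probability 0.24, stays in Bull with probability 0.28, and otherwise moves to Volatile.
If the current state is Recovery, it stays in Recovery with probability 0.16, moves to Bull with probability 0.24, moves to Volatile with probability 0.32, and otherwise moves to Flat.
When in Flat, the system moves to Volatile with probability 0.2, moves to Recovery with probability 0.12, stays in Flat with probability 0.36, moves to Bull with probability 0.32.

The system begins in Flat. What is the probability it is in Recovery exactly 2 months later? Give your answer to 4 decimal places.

Propagate the distribution vector 2 months from Flat.
After 0 months: (0.0000, 0.0000, 0.0000, 1.0000)
After 1 month: (0.2000, 0.3200, 0.1200, 0.3600)
After 2 months: (0.2448, 0.2896, 0.1792, 0.2864)
P(in Recovery after 2 months) = 0.1792

0.1792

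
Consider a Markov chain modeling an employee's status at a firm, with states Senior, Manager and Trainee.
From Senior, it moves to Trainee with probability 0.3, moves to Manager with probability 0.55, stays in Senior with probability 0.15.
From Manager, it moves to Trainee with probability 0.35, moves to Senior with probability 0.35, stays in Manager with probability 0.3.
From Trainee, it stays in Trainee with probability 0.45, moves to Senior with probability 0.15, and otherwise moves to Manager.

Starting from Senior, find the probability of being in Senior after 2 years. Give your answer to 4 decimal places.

Sum over the intermediate state after 1 year:
P = P(Senior→Senior)·P(Senior→Senior) + P(Senior→Manager)·P(Manager→Senior) + P(Senior→Trainee)·P(Trainee→Senior)
  = 0.15×0.15 + 0.55×0.35 + 0.3×0.15
  = 0.0225 + 0.1925 + 0.0450 = 0.2600

0.2600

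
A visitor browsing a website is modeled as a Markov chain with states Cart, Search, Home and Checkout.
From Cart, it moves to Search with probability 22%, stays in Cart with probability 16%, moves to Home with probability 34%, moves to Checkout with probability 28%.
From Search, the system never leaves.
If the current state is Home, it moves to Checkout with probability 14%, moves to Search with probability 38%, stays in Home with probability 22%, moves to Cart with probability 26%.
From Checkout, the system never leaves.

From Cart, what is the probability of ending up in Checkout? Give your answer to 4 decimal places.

Let h(s) be the probability of absorption at Checkout starting from transient state s. Then h(Checkout) = 1 and h(Search) = 0. By first-step analysis:
h(Cart) = 0.16·h(Cart) + 0.22·0 + 0.34·h(Home) + 0.28·1
h(Home) = 0.26·h(Cart) + 0.38·0 + 0.22·h(Home) + 0.14·1
Solving: h(Cart) = 0.4693, h(Home) = 0.3359.
Starting from Cart, the probability is 0.4693.

0.4693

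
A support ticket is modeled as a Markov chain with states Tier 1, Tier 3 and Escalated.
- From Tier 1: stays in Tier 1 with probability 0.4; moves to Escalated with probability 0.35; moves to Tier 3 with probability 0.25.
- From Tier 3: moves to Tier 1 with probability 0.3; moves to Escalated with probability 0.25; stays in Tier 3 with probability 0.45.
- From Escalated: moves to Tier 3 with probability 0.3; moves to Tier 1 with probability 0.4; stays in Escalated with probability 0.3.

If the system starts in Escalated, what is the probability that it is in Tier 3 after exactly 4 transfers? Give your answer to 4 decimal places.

Propagate the distribution vector 4 transfers from Escalated.
After 0 transfers: (0.0000, 0.0000, 1.0000)
After 1 transfer: (0.4000, 0.3000, 0.3000)
After 2 transfers: (0.3700, 0.3250, 0.3050)
After 3 transfers: (0.3675, 0.3303, 0.3023)
After 4 transfers: (0.3670, 0.3312, 0.3019)
P(in Tier 3 after 4 transfers) = 0.3312

0.3312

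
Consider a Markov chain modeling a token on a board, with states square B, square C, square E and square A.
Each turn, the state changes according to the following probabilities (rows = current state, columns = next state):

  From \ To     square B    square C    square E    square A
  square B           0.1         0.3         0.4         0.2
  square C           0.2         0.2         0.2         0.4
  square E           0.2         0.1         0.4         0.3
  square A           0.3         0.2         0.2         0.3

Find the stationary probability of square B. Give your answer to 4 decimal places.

Let the stationary distribution be π with π = πP and π_1 + π_2 + π_3 + π_4 = 1.
π_1 = 0.1·π_1 + 0.2·π_2 + 0.2·π_3 + 0.3·π_4
π_2 = 0.3·π_1 + 0.2·π_2 + 0.1·π_3 + 0.2·π_4
π_3 = 0.4·π_1 + 0.2·π_2 + 0.4·π_3 + 0.2·π_4
Solving with the normalization constraint gives π = (0.2089, 0.1907, 0.3022, 0.2982).
So the stationary probability of square B is 0.2089.

0.2089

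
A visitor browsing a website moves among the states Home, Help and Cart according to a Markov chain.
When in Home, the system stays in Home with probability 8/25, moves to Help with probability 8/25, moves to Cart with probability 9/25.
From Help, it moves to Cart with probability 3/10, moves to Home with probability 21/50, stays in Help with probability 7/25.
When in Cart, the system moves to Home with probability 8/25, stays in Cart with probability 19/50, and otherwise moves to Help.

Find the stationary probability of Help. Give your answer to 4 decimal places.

0.3010

Let the stationary distribution be π with π = πP and π_1 + π_2 + π_3 = 1.
π_1 = 0.32·π_1 + 0.42·π_2 + 0.32·π_3
π_2 = 0.32·π_1 + 0.28·π_2 + 0.3·π_3
Solving with the normalization constraint gives π = (0.3501, 0.3010, 0.3489).
So the stationary probability of Help is 0.3010.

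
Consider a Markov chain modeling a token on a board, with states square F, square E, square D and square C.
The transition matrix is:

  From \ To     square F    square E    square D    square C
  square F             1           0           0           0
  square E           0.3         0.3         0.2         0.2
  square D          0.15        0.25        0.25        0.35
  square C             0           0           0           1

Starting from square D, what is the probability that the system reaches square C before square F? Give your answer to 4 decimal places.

Let h(s) be the probability of absorption at square C starting from transient state s. Then h(square C) = 1 and h(square F) = 0. By first-step analysis:
h(square E) = 0.3·0 + 0.3·h(square E) + 0.2·h(square D) + 0.2·1
h(square D) = 0.15·0 + 0.25·h(square E) + 0.25·h(square D) + 0.35·1
Solving: h(square E) = 0.4632, h(square D) = 0.6211.
Starting from square D, the probability is 0.6211.

0.6211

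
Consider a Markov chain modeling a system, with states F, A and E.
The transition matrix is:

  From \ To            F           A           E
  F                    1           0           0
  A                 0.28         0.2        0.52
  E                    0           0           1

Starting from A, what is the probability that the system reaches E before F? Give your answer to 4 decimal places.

Let h(s) be the probability of absorption at E starting from transient state s. Then h(E) = 1 and h(F) = 0. By first-step analysis:
h(A) = 0.28·0 + 0.2·h(A) + 0.52·1
Solving: h(A) = 0.6500.
Starting from A, the probability is 0.6500.

0.6500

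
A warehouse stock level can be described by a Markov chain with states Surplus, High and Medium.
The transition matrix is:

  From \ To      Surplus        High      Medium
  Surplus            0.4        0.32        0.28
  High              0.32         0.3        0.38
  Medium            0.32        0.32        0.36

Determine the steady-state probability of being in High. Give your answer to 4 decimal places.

0.3137

Let the stationary distribution be π with π = πP and π_1 + π_2 + π_3 = 1.
π_1 = 0.4·π_1 + 0.32·π_2 + 0.32·π_3
π_2 = 0.32·π_1 + 0.3·π_2 + 0.32·π_3
Solving with the normalization constraint gives π = (0.3478, 0.3137, 0.3384).
So the stationary probability of High is 0.3137.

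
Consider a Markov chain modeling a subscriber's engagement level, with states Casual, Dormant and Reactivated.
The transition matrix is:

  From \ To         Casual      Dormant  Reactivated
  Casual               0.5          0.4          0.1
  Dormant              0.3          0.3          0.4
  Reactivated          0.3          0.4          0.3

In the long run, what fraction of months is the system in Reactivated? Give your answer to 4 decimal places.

Let the stationary distribution be π with π = πP and π_1 + π_2 + π_3 = 1.
π_1 = 0.5·π_1 + 0.3·π_2 + 0.3·π_3
π_2 = 0.4·π_1 + 0.3·π_2 + 0.4·π_3
Solving with the normalization constraint gives π = (0.3750, 0.3636, 0.2614).
So the stationary probability of Reactivated is 0.2614.

0.2614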